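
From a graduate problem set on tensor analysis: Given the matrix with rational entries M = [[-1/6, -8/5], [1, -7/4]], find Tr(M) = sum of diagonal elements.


The trace is the sum of diagonal entries.
Diagonal: M[1,1] = -1/6, M[2,2] = -7/4
Tr(M) = -1/6 + -7/4
Computing step by step:
After adding M[1,1]: -1/6
After adding M[2,2]: -23/12
Tr(M) = -23/12

-23/12


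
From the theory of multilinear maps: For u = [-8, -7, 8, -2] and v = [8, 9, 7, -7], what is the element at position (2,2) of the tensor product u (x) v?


The outer product entry T_{ij} = u_i * v_j.
We need i=2, j=2.
u_2 = -7, v_2 = 9
T_{2,2} = -7 * 9 = -63

-63


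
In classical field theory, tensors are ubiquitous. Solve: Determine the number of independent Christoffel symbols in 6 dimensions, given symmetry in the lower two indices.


Christoffel symbols Gamma^k_{ij} are symmetric in i,j, so there are d * d(d+1)/2 independent symbols.
d = 6
d(d+1)/2 = 6 * 7 / 2 = 21
Total = 6 * 21 = 126

126


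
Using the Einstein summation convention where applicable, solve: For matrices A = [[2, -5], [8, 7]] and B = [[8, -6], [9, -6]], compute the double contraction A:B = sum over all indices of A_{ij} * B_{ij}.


A:B = sum over all i,j of A_{ij} * B_{ij}.
Row 1: 2*8=16, -5*-6=30 => row sum = 46
Row 2: 8*9=72, 7*-6=-42 => row sum = 30
Total = 46 + 30 = 76

76


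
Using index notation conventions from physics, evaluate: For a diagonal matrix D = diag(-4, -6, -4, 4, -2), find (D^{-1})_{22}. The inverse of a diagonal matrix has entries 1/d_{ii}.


For a diagonal matrix, the inverse has entries (D^{-1})_{ii} = 1/d_{ii}.
The diagonal entries are: d_{11} = -4, d_{22} = -6, d_{33} = -4, d_{44} = 4, d_{55} = -2
We need (D^{-1})_{22} = 1/d_{22} = 1/-6 = -1/6

-1/6


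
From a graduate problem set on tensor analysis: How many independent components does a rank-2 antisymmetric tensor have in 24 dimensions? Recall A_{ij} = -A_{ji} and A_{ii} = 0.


An antisymmetric rank-2 tensor satisfies A_{ij} = -A_{ji}, so diagonal entries are zero.
The independent components are the upper-triangular entries: C(n, 2) = n(n-1)/2.
n = 24
C(24, 2) = 24 * 23 / 2 = 552 / 2 = 276

276


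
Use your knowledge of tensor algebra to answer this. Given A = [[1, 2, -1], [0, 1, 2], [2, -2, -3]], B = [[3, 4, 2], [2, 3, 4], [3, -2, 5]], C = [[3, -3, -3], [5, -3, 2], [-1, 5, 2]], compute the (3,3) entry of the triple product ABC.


(ABC)_{33} = sum_m (AB)_{3m} C_{m3}. First compute row 3 of AB.
(AB)_{31} = 2*3 + -2*2 + -3*3 = -7
(AB)_{32} = 2*4 + -2*3 + -3*-2 = 8
(AB)_{33} = 2*2 + -2*4 + -3*5 = -19
Now contract with column 3 of C:
(AB)_{31} * C_{13} = -7 * -3 = 21
(AB)_{32} * C_{23} = 8 * 2 = 16
(AB)_{33} * C_{33} = -19 * 2 = -38
(ABC)_{33} = 21 + 16 + -38 = -1

-1


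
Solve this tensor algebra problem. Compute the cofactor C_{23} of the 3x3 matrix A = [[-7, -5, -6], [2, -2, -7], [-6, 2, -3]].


To find cofactor C_{23}, delete row 2 and column 3.
The resulting 2x2 submatrix is: [[-7, -5], [-6, 2]]
Minor M_{23} = -7*2 - -5*-6
  = -14 - 30 = -44
Sign = (-1)^(2+3) = (-1)^5 = -1
Cofactor C_{23} = -1 * -44 = 44

44


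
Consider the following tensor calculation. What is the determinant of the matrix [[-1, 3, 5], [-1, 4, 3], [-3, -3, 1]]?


Expanding along the first row, det(A) = a11*M_11 - a12*M_12 + a13*M_13, where M_1j is the (1,j) minor.
Minor M_11 = 4*1 - 3*-3 = 13
Minor M_12 = -1*1 - 3*-3 = 8
Minor M_13 = -1*-3 - 4*-3 = 15
det = -1*(13) - 3*(8) + 5*(15)
    = -13 - 24 + 75
    = 38

38


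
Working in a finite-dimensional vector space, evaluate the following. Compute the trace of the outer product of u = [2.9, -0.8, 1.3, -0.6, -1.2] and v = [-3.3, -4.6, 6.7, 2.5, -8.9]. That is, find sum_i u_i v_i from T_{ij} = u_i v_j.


The outer product gives T_{ij} = u_i v_j.
The trace (contraction) is Tr(T) = sum_i T_{ii} = sum_i u_i v_i.
Diagonal entries:
T_{11} = u_1 * v_1 = 2.9 * -3.3 = -9.57
T_{22} = u_2 * v_2 = -0.8 * -4.6 = 3.68
T_{33} = u_3 * v_3 = 1.3 * 6.7 = 8.71
T_{44} = u_4 * v_4 = -0.6 * 2.5 = -1.5
T_{55} = u_5 * v_5 = -1.2 * -8.9 = 10.68
Tr(T) = -9.57 + 3.68 + 8.71 + -1.5 + 10.68 = 12

12


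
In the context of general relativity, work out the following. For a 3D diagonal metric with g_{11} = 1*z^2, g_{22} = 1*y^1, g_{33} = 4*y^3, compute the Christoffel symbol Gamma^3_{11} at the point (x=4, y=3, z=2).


For a diagonal metric, Gamma^k_{ij} = (1/2) g^{kk} (dg_{ik}/dx_j + dg_{jk}/dx_i - dg_{ij}/dx_k).
The metric is diagonal, so g_{ab} = 0 for a != b.
At the given point: g_{11} = 4, g_{22} = 3, g_{33} = 108
g^{33} = 1/108
dg_{13}/dx_1 = 0 (off-diagonal)
dg_{13}/dx_1 = 0 (off-diagonal)
dg_{11}/dx_3 = dg_{11}/dx_3 = 4
Numerator = 0 + 0 - 4 = -4
Gamma^3_{11} = -4 / (2 * 108) = -1/54

-1/54


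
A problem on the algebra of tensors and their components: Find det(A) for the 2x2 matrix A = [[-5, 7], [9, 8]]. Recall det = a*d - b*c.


For a 2x2 matrix [[a, b], [c, d]], det = a*d - b*c.
a = -5, b = 7, c = 9, d = 8
a*d = -5 * 8 = -40
b*c = 7 * 9 = 63
det = -40 - 63 = -103

-103


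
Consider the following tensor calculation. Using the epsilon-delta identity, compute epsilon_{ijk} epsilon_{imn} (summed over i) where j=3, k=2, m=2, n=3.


Using the identity: epsilon_{ijk} epsilon_{imn} = delta_{jm} delta_{kn} - delta_{jn} delta_{km}.
delta_{32} = 0
delta_{23} = 0
delta_{33} = 1
delta_{22} = 1
Result = 0 * 0 - 1 * 1 = 0 - 1 = -1

-1


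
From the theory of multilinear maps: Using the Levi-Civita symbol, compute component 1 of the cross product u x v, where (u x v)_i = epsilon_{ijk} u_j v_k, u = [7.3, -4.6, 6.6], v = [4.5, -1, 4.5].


(u x v)_1 = sum_{j,k} epsilon_{1jk} u_j v_k. Only permutations of (1,2,3) contribute; the two non-zero terms are:
eps_{123} u_2 v_3 = 1 * -4.6 * 4.5 = -20.7
eps_{132} u_3 v_2 = -1 * 6.6 * -1 = 6.6
(u x v)_1 = -14.1

-14.1


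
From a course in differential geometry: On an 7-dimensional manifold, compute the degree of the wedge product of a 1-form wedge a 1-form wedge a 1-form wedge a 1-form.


The degree of a wedge product is the sum of the degrees of the individual forms.
Degrees: 1, 1, 1, 1
Total degree = 1 + 1 + 1 + 1 = 4

4


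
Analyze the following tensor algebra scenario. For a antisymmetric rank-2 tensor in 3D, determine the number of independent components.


A antisymmetric rank-2 tensor in d dimensions has d(d-1)/2 independent components.
d = 3
d(d-1)/2 = 3 * 2 / 2 = 6 / 2 = 3

3


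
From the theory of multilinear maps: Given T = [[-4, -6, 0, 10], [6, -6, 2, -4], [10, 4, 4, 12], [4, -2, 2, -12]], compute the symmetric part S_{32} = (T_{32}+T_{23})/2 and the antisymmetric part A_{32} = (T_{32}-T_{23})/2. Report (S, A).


T_{32} = 4
T_{23} = 2
S_{32} = (4 + 2)/2 = 6/2 = 3
A_{32} = (4 - 2)/2 = 2/2 = 1
Check: S + A = 3 + 1 = 4 = T_{32}.

(3, 1)


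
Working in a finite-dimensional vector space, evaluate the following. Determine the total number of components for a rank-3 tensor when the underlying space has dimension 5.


The number of components of a rank-r tensor in d dimensions is d^r.
Here d = 5 and r = 3.
5^3 = 125

125


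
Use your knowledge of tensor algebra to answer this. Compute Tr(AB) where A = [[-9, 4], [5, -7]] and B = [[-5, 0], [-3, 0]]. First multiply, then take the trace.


Tr(AB) = sum_i (AB)_{ii} where (AB)_{ii} = sum_k A_{ik} B_{ki}.
(AB)_{11} = -9*-5 + 4*-3 = 33
(AB)_{22} = 5*0 + -7*0 = 0
Tr(AB) = 33 + 0 = 33

33


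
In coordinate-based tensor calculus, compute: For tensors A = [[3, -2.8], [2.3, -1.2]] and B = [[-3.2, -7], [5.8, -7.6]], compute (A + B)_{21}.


Tensor addition is component-wise: (A + B)_{ij} = A_{ij} + B_{ij}.
A_{21} = 2.3
B_{21} = 5.8
(A + B)_{21} = 2.3 + 5.8 = 8.1

8.1


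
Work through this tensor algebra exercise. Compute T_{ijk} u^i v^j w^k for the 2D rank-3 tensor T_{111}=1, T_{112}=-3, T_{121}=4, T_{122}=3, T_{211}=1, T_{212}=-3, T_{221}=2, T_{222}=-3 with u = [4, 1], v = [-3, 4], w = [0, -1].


S = sum over i,j,k of T_{ijk} u_i v_j w_k. Expanding all 8 terms:
T_{111}*u_1*v_1*w_1 = 1*4*-3*0 = 0  (running total: 0)
T_{112}*u_1*v_1*w_2 = -3*4*-3*-1 = -36  (running total: -36)
T_{121}*u_1*v_2*w_1 = 4*4*4*0 = 0  (running total: -36)
T_{122}*u_1*v_2*w_2 = 3*4*4*-1 = -48  (running total: -84)
T_{211}*u_2*v_1*w_1 = 1*1*-3*0 = 0  (running total: -84)
T_{212}*u_2*v_1*w_2 = -3*1*-3*-1 = -9  (running total: -93)
T_{221}*u_2*v_2*w_1 = 2*1*4*0 = 0  (running total: -93)
T_{222}*u_2*v_2*w_2 = -3*1*4*-1 = 12  (running total: -81)
S = -81

-81


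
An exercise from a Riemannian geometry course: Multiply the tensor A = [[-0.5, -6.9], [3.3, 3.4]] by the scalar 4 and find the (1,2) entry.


Scalar multiplication: (cA)_{ij} = c * A_{ij}.
c = 4
A_{12} = -6.9
(cA)_{12} = 4 * -6.9 = -27.6

-27.6


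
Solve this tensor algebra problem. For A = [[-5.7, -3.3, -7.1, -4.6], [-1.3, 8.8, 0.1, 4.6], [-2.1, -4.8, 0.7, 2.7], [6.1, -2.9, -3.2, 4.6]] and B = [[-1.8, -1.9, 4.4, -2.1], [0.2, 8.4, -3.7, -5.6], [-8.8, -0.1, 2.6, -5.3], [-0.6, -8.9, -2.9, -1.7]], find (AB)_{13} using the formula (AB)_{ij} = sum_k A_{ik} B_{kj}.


(AB)_{ij} = sum_k A_{ik} B_{kj}.
For i=1, j=3:
A_{11} * B_{13} = -5.7 * 4.4 = -25.08
A_{12} * B_{23} = -3.3 * -3.7 = 12.21
A_{13} * B_{33} = -7.1 * 2.6 = -18.46
A_{14} * B_{43} = -4.6 * -2.9 = 13.34
Sum = -25.08 + 12.21 + -18.46 + 13.34 = -17.99

-17.99


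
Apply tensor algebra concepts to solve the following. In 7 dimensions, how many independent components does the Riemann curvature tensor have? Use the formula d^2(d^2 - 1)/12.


The Riemann tensor in d dimensions has d^2(d^2 - 1)/12 independent components.
d = 7, so d^2 = 49
d^2 - 1 = 48
d^2(d^2 - 1) = 49 * 48 = 2352
Divide by 12: 2352 / 12 = 196

196


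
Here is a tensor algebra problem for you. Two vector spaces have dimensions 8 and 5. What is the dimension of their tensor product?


The dimension of a tensor product is the product of dimensions.
dim(V) = 8, dim(W) = 5
dim(V (x) W) = 8 * 5 = 40

40


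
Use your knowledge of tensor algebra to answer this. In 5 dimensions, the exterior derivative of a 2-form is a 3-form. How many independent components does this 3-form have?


The exterior derivative of a p-form is a (p+1)-form.
Its number of independent components is C(n, p+1).
n = 5, p+1 = 3
C(5, 3) = 10

10


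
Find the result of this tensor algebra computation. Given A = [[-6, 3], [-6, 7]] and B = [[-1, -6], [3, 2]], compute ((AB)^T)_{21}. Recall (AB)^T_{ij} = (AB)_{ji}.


(AB)^T_{ij} = (AB)_{ji} = sum_k A_{jk} B_{ki}.
For i=2, j=1 we need (AB)_{12}:
A_{11} * B_{12} = -6 * -6 = 36
A_{12} * B_{22} = 3 * 2 = 6
Sum = 36 + 6 = 42

42


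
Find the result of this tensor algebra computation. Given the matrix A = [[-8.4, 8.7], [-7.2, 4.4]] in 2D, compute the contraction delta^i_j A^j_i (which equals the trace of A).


The contraction (trace) of a rank-2 tensor is the sum of its diagonal elements.
Diagonal entries: A[1,1] = -8.4, A[2,2] = 4.4
Tr(A) = -8.4 + 4.4 = -4

-4


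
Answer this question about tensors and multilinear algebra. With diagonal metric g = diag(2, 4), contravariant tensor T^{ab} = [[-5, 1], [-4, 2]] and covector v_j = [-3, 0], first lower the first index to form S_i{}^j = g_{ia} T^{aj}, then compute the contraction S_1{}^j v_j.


Step 1: lower the first index. For a diagonal metric, g_{ia} T^{aj} = g_{ii} T^{ij} (no sum on i).
g_{11} = 2
S_1{}^1 = 2 * T^{11} = 2 * -5 = -10
S_1{}^2 = 2 * T^{12} = 2 * 1 = 2
Step 2: contract S_1{}^j with v_j.
S_1{}^1 * v_1 = -10 * -3 = 30
S_1{}^2 * v_2 = 2 * 0 = 0
Result = 30 + 0 = 30

30


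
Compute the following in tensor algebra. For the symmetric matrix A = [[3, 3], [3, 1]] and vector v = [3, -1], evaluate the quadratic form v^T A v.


First compute Av:
(Av)_1 = 3*3 + 3*-1 = 6
(Av)_2 = 3*3 + 1*-1 = 8
Av = [6, 8]
Then v^T (Av) = 3*6 + -1*8
= 18 + -8 = 10

10


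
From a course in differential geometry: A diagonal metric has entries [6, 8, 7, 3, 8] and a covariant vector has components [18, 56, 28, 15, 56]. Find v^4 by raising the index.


To raise an index with a diagonal metric: v^i = v_i / g_{ii}.
For index 4: v_4 = 15, g_{44} = 3
v^4 = 15 / 3 = 5

5


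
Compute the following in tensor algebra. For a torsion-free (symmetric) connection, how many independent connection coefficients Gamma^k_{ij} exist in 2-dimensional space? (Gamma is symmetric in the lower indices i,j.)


Christoffel symbols Gamma^k_{ij} are symmetric in i,j, so there are d * d(d+1)/2 independent symbols.
d = 2
d(d+1)/2 = 2 * 3 / 2 = 3
Total = 2 * 3 = 6

6


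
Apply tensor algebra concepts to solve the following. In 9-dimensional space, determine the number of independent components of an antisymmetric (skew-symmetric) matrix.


An antisymmetric rank-2 tensor satisfies A_{ij} = -A_{ji}, so diagonal entries are zero.
The independent components are the upper-triangular entries: C(n, 2) = n(n-1)/2.
n = 9
C(9, 2) = 9 * 8 / 2 = 72 / 2 = 36

36


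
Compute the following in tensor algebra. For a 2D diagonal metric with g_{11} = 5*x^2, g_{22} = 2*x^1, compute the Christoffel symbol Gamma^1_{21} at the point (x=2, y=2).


For a diagonal metric, Gamma^k_{ij} = (1/2) g^{kk} (dg_{ik}/dx_j + dg_{jk}/dx_i - dg_{ij}/dx_k).
The metric is diagonal, so g_{ab} = 0 for a != b.
At the given point: g_{11} = 20, g_{22} = 4
g^{11} = 1/20
dg_{21}/dx_1 = 0 (off-diagonal)
dg_{11}/dx_2 = dg_{11}/dx_2 = 0
dg_{21}/dx_1 = 0 (off-diagonal)
Numerator = 0 + 0 - 0 = 0
Gamma^1_{21} = 0 / (2 * 20) = 0

0


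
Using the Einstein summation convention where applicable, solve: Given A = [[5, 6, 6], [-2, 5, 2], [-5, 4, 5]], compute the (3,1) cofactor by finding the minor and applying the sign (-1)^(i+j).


To find cofactor C_{31}, delete row 3 and column 1.
The resulting 2x2 submatrix is: [[6, 6], [5, 2]]
Minor M_{31} = 6*2 - 6*5
  = 12 - 30 = -18
Sign = (-1)^(3+1) = (-1)^4 = 1
Cofactor C_{31} = 1 * -18 = -18

-18


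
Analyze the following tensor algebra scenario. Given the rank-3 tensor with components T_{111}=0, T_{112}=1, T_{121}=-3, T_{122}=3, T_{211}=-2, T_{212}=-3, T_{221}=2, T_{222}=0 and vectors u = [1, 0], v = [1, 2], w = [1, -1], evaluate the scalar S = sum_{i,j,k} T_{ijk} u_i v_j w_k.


S = sum over i,j,k of T_{ijk} u_i v_j w_k. Expanding all 8 terms:
T_{111}*u_1*v_1*w_1 = 0*1*1*1 = 0  (running total: 0)
T_{112}*u_1*v_1*w_2 = 1*1*1*-1 = -1  (running total: -1)
T_{121}*u_1*v_2*w_1 = -3*1*2*1 = -6  (running total: -7)
T_{122}*u_1*v_2*w_2 = 3*1*2*-1 = -6  (running total: -13)
T_{211}*u_2*v_1*w_1 = -2*0*1*1 = 0  (running total: -13)
T_{212}*u_2*v_1*w_2 = -3*0*1*-1 = 0  (running total: -13)
T_{221}*u_2*v_2*w_1 = 2*0*2*1 = 0  (running total: -13)
T_{222}*u_2*v_2*w_2 = 0*0*2*-1 = 0  (running total: -13)
S = -13

-13


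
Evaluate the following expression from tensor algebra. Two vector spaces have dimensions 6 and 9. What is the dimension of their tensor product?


The dimension of a tensor product is the product of dimensions.
dim(V) = 6, dim(W) = 9
dim(V (x) W) = 6 * 9 = 54

54


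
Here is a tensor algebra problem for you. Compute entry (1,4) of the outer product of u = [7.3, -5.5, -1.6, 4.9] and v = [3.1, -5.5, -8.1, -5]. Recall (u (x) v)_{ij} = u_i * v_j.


The outer product entry T_{ij} = u_i * v_j.
We need i=1, j=4.
u_1 = 7.3, v_4 = -5
T_{1,4} = 7.3 * -5 = -36.5

-36.5


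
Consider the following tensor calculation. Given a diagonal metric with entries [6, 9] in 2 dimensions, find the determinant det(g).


For a diagonal metric, the determinant is the product of diagonal entries.
Diagonal entries: 6, 9
det(g) = 6 * 9 = 54

54


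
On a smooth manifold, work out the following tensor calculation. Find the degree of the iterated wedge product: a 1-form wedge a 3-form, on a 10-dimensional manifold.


The degree of a wedge product is the sum of the degrees of the individual forms.
Degrees: 1, 3
Total degree = 1 + 3 = 4

4


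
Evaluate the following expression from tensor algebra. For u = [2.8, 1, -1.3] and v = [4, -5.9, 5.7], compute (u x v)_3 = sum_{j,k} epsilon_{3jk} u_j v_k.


(u x v)_3 = sum_{j,k} epsilon_{3jk} u_j v_k. Only permutations of (1,2,3) contribute; the two non-zero terms are:
eps_{312} u_1 v_2 = 1 * 2.8 * -5.9 = -16.52
eps_{321} u_2 v_1 = -1 * 1 * 4 = -4
(u x v)_3 = -20.52

-20.52


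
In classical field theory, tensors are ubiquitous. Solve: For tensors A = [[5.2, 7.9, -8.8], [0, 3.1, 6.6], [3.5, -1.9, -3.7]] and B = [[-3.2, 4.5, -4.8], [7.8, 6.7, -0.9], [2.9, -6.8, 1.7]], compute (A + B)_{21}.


Tensor addition is component-wise: (A + B)_{ij} = A_{ij} + B_{ij}.
A_{21} = 0
B_{21} = 7.8
(A + B)_{21} = 0 + 7.8 = 7.8

7.8


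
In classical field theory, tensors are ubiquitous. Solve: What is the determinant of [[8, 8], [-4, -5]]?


For a 2x2 matrix [[a, b], [c, d]], det = a*d - b*c.
a = 8, b = 8, c = -4, d = -5
a*d = 8 * -5 = -40
b*c = 8 * -4 = -32
det = -40 - -32 = -8

-8


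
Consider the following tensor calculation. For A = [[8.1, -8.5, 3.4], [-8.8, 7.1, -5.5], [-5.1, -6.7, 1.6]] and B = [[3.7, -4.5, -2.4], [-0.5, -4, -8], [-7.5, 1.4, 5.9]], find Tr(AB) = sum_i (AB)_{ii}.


Tr(AB) = sum_i (AB)_{ii} where (AB)_{ii} = sum_k A_{ik} B_{ki}.
(AB)_{11} = 8.1*3.7 + -8.5*-0.5 + 3.4*-7.5 = 8.72
(AB)_{22} = -8.8*-4.5 + 7.1*-4 + -5.5*1.4 = 3.5
(AB)_{33} = -5.1*-2.4 + -6.7*-8 + 1.6*5.9 = 75.28
Tr(AB) = 8.72 + 3.5 + 75.28 = 87.5

87.5


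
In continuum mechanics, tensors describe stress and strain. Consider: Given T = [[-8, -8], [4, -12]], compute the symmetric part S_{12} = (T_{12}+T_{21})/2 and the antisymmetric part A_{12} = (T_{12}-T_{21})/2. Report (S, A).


T_{12} = -8
T_{21} = 4
S_{12} = (-8 + 4)/2 = -4/2 = -2
A_{12} = (-8 - 4)/2 = -12/2 = -6
Check: S + A = -2 + -6 = -8 = T_{12}.

(-2, -6)


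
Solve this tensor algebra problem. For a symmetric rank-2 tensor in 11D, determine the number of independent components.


A symmetric rank-2 tensor in d dimensions has d(d+1)/2 independent components.
d = 11
d(d+1)/2 = 11 * 12 / 2 = 132 / 2 = 66

66


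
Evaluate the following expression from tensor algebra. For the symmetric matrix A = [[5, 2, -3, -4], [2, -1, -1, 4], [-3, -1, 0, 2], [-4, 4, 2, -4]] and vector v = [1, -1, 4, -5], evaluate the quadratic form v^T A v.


First compute Av:
(Av)_1 = 5*1 + 2*-1 + -3*4 + -4*-5 = 11
(Av)_2 = 2*1 + -1*-1 + -1*4 + 4*-5 = -21
(Av)_3 = -3*1 + -1*-1 + 0*4 + 2*-5 = -12
(Av)_4 = -4*1 + 4*-1 + 2*4 + -4*-5 = 20
Av = [11, -21, -12, 20]
Then v^T (Av) = 1*11 + -1*-21 + 4*-12 + -5*20
= 11 + 21 + -48 + -100 = -116

-116


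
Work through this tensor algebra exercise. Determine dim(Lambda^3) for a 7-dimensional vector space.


The dimension of the space of p-forms on an n-dimensional space is C(n, p).
n = 7, p = 3
C(7, 3) = 7! / (3! * 4!) = 35

35


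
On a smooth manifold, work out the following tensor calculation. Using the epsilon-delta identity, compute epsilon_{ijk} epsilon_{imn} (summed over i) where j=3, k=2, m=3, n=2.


Using the identity: epsilon_{ijk} epsilon_{imn} = delta_{jm} delta_{kn} - delta_{jn} delta_{km}.
delta_{33} = 1
delta_{22} = 1
delta_{32} = 0
delta_{23} = 0
Result = 1 * 1 - 0 * 0 = 1 - 0 = 1

1


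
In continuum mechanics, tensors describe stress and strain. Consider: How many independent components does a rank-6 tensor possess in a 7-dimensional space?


The number of components of a rank-r tensor in d dimensions is d^r.
Here d = 7 and r = 6.
7^6 = 117649

117649


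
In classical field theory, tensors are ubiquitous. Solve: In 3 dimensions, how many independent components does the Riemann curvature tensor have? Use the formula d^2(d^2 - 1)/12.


The Riemann tensor in d dimensions has d^2(d^2 - 1)/12 independent components.
d = 3, so d^2 = 9
d^2 - 1 = 8
d^2(d^2 - 1) = 9 * 8 = 72
Divide by 12: 72 / 12 = 6

6


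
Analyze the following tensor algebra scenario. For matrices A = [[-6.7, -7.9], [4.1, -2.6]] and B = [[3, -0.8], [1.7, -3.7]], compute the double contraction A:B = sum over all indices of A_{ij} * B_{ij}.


A:B = sum over all i,j of A_{ij} * B_{ij}.
Row 1: -6.7*3=-20.1, -7.9*-0.8=6.32 => row sum = -13.78
Row 2: 4.1*1.7=6.97, -2.6*-3.7=9.62 => row sum = 16.59
Total = -13.78 + 16.59 = 2.81

2.81


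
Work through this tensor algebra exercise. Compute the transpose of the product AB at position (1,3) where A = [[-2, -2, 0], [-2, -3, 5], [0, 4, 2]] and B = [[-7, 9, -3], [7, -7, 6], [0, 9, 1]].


(AB)^T_{ij} = (AB)_{ji} = sum_k A_{jk} B_{ki}.
For i=1, j=3 we need (AB)_{31}:
A_{31} * B_{11} = 0 * -7 = 0
A_{32} * B_{21} = 4 * 7 = 28
A_{33} * B_{31} = 2 * 0 = 0
Sum = 0 + 28 + 0 = 28

28


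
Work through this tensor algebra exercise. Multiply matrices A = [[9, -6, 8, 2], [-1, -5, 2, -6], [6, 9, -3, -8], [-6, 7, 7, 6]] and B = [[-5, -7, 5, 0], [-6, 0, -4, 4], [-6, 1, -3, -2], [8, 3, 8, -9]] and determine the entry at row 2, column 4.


(AB)_{ij} = sum_k A_{ik} B_{kj}.
For i=2, j=4:
A_{21} * B_{14} = -1 * 0 = 0
A_{22} * B_{24} = -5 * 4 = -20
A_{23} * B_{34} = 2 * -2 = -4
A_{24} * B_{44} = -6 * -9 = 54
Sum = 0 + -20 + -4 + 54 = 30

30


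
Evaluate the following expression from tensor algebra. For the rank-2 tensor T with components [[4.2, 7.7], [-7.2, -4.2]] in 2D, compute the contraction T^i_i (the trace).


The contraction (trace) of a rank-2 tensor is the sum of its diagonal elements.
Diagonal entries: A[1,1] = 4.2, A[2,2] = -4.2
Tr(A) = 4.2 + -4.2 = 0

0


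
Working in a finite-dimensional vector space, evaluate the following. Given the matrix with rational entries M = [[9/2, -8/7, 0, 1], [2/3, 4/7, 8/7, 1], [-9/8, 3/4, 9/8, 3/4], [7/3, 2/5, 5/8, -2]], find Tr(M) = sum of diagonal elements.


The trace is the sum of diagonal entries.
Diagonal: M[1,1] = 9/2, M[2,2] = 4/7, M[3,3] = 9/8, M[4,4] = -2
Tr(M) = 9/2 + 4/7 + 9/8 + -2
Computing step by step:
After adding M[1,1]: 9/2
After adding M[2,2]: 71/14
After adding M[3,3]: 347/56
After adding M[4,4]: 235/56
Tr(M) = 235/56

235/56


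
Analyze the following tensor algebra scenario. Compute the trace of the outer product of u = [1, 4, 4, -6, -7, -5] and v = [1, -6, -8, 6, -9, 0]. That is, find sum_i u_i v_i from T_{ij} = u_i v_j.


The outer product gives T_{ij} = u_i v_j.
The trace (contraction) is Tr(T) = sum_i T_{ii} = sum_i u_i v_i.
Diagonal entries:
T_{11} = u_1 * v_1 = 1 * 1 = 1
T_{22} = u_2 * v_2 = 4 * -6 = -24
T_{33} = u_3 * v_3 = 4 * -8 = -32
T_{44} = u_4 * v_4 = -6 * 6 = -36
T_{55} = u_5 * v_5 = -7 * -9 = 63
T_{66} = u_6 * v_6 = -5 * 0 = 0
Tr(T) = 1 + -24 + -32 + -36 + 63 + 0 = -28

-28


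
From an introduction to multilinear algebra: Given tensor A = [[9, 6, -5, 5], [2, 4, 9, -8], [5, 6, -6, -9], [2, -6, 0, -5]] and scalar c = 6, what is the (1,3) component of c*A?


Scalar multiplication: (cA)_{ij} = c * A_{ij}.
c = 6
A_{13} = -5
(cA)_{13} = 6 * -5 = -30

-30


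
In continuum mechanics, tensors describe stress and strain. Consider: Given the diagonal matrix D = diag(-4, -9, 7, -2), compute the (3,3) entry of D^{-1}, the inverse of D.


For a diagonal matrix, the inverse has entries (D^{-1})_{ii} = 1/d_{ii}.
The diagonal entries are: d_{11} = -4, d_{22} = -9, d_{33} = 7, d_{44} = -2
We need (D^{-1})_{33} = 1/d_{33} = 1/7 = 1/7

1/7


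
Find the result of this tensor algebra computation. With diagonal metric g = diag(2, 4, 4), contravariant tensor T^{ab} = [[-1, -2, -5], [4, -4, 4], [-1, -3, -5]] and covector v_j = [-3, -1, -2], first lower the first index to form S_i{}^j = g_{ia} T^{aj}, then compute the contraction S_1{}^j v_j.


Step 1: lower the first index. For a diagonal metric, g_{ia} T^{aj} = g_{ii} T^{ij} (no sum on i).
g_{11} = 2
S_1{}^1 = 2 * T^{11} = 2 * -1 = -2
S_1{}^2 = 2 * T^{12} = 2 * -2 = -4
S_1{}^3 = 2 * T^{13} = 2 * -5 = -10
Step 2: contract S_1{}^j with v_j.
S_1{}^1 * v_1 = -2 * -3 = 6
S_1{}^2 * v_2 = -4 * -1 = 4
S_1{}^3 * v_3 = -10 * -2 = 20
Result = 6 + 4 + 20 = 30

30


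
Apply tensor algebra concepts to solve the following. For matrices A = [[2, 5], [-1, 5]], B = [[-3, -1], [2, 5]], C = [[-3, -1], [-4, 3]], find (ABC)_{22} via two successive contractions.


(ABC)_{22} = sum_m (AB)_{2m} C_{m2}. First compute row 2 of AB.
(AB)_{21} = -1*-3 + 5*2 = 13
(AB)_{22} = -1*-1 + 5*5 = 26
Now contract with column 2 of C:
(AB)_{21} * C_{12} = 13 * -1 = -13
(AB)_{22} * C_{22} = 26 * 3 = 78
(ABC)_{22} = -13 + 78 = 65

65


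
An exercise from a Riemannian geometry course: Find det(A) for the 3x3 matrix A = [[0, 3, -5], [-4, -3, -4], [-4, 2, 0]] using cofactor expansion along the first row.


Expanding along the first row, det(A) = a11*M_11 - a12*M_12 + a13*M_13, where M_1j is the (1,j) minor.
Minor M_11 = -3*0 - -4*2 = 8
Minor M_12 = -4*0 - -4*-4 = -16
Minor M_13 = -4*2 - -3*-4 = -20
det = 0*(8) - 3*(-16) + -5*(-20)
    = 0 - -48 + 100
    = 148

148


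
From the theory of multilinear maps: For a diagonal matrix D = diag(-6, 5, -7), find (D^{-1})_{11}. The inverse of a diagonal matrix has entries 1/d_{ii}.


For a diagonal matrix, the inverse has entries (D^{-1})_{ii} = 1/d_{ii}.
The diagonal entries are: d_{11} = -6, d_{22} = 5, d_{33} = -7
We need (D^{-1})_{11} = 1/d_{11} = 1/-6 = -1/6

-1/6


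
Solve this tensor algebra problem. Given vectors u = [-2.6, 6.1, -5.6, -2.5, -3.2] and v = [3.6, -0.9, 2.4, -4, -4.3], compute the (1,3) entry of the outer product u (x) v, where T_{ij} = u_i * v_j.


The outer product entry T_{ij} = u_i * v_j.
We need i=1, j=3.
u_1 = -2.6, v_3 = 2.4
T_{1,3} = -2.6 * 2.4 = -6.24

-6.24


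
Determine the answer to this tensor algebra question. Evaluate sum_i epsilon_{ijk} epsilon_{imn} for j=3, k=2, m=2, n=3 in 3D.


Using the identity: epsilon_{ijk} epsilon_{imn} = delta_{jm} delta_{kn} - delta_{jn} delta_{km}.
delta_{32} = 0
delta_{23} = 0
delta_{33} = 1
delta_{22} = 1
Result = 0 * 0 - 1 * 1 = 0 - 1 = -1

-1


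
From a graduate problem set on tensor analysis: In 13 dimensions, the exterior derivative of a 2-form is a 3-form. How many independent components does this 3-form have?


The exterior derivative of a p-form is a (p+1)-form.
Its number of independent components is C(n, p+1).
n = 13, p+1 = 3
C(13, 3) = 286

286


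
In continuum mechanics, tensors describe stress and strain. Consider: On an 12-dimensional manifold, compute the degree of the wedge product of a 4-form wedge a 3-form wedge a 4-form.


The degree of a wedge product is the sum of the degrees of the individual forms.
Degrees: 4, 3, 4
Total degree = 4 + 3 + 4 = 11

11


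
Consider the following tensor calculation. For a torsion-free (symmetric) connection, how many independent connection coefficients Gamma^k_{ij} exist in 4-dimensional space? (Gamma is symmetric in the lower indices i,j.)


Christoffel symbols Gamma^k_{ij} are symmetric in i,j, so there are d * d(d+1)/2 independent symbols.
d = 4
d(d+1)/2 = 4 * 5 / 2 = 10
Total = 4 * 10 = 40

40


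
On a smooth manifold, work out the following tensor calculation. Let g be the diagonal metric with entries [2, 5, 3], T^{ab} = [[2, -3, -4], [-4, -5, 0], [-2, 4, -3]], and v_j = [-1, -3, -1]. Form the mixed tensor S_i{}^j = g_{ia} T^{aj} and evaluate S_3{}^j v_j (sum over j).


Step 1: lower the first index. For a diagonal metric, g_{ia} T^{aj} = g_{ii} T^{ij} (no sum on i).
g_{33} = 3
S_3{}^1 = 3 * T^{31} = 3 * -2 = -6
S_3{}^2 = 3 * T^{32} = 3 * 4 = 12
S_3{}^3 = 3 * T^{33} = 3 * -3 = -9
Step 2: contract S_3{}^j with v_j.
S_3{}^1 * v_1 = -6 * -1 = 6
S_3{}^2 * v_2 = 12 * -3 = -36
S_3{}^3 * v_3 = -9 * -1 = 9
Result = 6 + -36 + 9 = -21

-21


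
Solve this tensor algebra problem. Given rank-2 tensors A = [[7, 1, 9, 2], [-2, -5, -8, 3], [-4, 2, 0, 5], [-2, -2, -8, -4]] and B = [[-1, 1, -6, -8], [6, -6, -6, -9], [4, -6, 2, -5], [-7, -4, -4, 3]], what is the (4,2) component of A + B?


Tensor addition is component-wise: (A + B)_{ij} = A_{ij} + B_{ij}.
A_{42} = -2
B_{42} = -4
(A + B)_{42} = -2 + -4 = -6

-6


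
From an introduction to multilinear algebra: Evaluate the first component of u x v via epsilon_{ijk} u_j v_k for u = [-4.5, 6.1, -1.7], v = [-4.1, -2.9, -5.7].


(u x v)_1 = sum_{j,k} epsilon_{1jk} u_j v_k. Only permutations of (1,2,3) contribute; the two non-zero terms are:
eps_{123} u_2 v_3 = 1 * 6.1 * -5.7 = -34.77
eps_{132} u_3 v_2 = -1 * -1.7 * -2.9 = -4.93
(u x v)_1 = -39.7

-39.7


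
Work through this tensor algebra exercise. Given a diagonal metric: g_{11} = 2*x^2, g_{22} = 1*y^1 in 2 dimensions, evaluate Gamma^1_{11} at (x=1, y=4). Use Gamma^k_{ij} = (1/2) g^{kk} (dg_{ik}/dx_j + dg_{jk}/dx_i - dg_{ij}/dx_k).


For a diagonal metric, Gamma^k_{ij} = (1/2) g^{kk} (dg_{ik}/dx_j + dg_{jk}/dx_i - dg_{ij}/dx_k).
The metric is diagonal, so g_{ab} = 0 for a != b.
At the given point: g_{11} = 2, g_{22} = 4
g^{11} = 1/2
dg_{11}/dx_1 = dg_{11}/dx_1 = 4
dg_{11}/dx_1 = dg_{11}/dx_1 = 4
dg_{11}/dx_1 = dg_{11}/dx_1 = 4
Numerator = 4 + 4 - 4 = 4
Gamma^1_{11} = 4 / (2 * 2) = 1

1


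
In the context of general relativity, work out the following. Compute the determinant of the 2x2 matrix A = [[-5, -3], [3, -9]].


For a 2x2 matrix [[a, b], [c, d]], det = a*d - b*c.
a = -5, b = -3, c = 3, d = -9
a*d = -5 * -9 = 45
b*c = -3 * 3 = -9
det = 45 - -9 = 54

54


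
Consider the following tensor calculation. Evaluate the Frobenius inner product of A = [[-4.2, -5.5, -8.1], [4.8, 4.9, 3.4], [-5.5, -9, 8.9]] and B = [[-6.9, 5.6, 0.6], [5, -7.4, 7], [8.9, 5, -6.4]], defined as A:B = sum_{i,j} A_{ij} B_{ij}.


A:B = sum over all i,j of A_{ij} * B_{ij}.
Row 1: -4.2*-6.9=28.98, -5.5*5.6=-30.8, -8.1*0.6=-4.86 => row sum = -6.68
Row 2: 4.8*5=24, 4.9*-7.4=-36.26, 3.4*7=23.8 => row sum = 11.54
Row 3: -5.5*8.9=-48.95, -9*5=-45, 8.9*-6.4=-56.96 => row sum = -150.91
Total = -6.68 + 11.54 + -150.91 = -146.05

-146.05


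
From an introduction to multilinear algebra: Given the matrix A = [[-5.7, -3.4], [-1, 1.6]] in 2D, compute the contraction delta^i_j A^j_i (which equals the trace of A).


The contraction (trace) of a rank-2 tensor is the sum of its diagonal elements.
Diagonal entries: A[1,1] = -5.7, A[2,2] = 1.6
Tr(A) = -5.7 + 1.6 = -4.1

-4.1


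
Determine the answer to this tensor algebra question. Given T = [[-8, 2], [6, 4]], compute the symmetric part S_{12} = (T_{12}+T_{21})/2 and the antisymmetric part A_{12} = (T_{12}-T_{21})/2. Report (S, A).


T_{12} = 2
T_{21} = 6
S_{12} = (2 + 6)/2 = 8/2 = 4
A_{12} = (2 - 6)/2 = -4/2 = -2
Check: S + A = 4 + -2 = 2 = T_{12}.

(4, -2)


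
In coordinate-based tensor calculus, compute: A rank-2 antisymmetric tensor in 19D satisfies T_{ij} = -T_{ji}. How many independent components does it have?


An antisymmetric rank-2 tensor satisfies A_{ij} = -A_{ji}, so diagonal entries are zero.
The independent components are the upper-triangular entries: C(n, 2) = n(n-1)/2.
n = 19
C(19, 2) = 19 * 18 / 2 = 342 / 2 = 171

171


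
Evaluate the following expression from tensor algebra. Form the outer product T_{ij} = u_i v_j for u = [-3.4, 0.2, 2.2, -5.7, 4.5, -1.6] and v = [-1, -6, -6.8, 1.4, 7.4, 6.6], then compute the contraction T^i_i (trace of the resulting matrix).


The outer product gives T_{ij} = u_i v_j.
The trace (contraction) is Tr(T) = sum_i T_{ii} = sum_i u_i v_i.
Diagonal entries:
T_{11} = u_1 * v_1 = -3.4 * -1 = 3.4
T_{22} = u_2 * v_2 = 0.2 * -6 = -1.2
T_{33} = u_3 * v_3 = 2.2 * -6.8 = -14.96
T_{44} = u_4 * v_4 = -5.7 * 1.4 = -7.98
T_{55} = u_5 * v_5 = 4.5 * 7.4 = 33.3
T_{66} = u_6 * v_6 = -1.6 * 6.6 = -10.56
Tr(T) = 3.4 + -1.2 + -14.96 + -7.98 + 33.3 + -10.56 = 2

2


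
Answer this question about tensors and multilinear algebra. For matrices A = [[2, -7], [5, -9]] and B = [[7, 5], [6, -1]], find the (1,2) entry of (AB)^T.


(AB)^T_{ij} = (AB)_{ji} = sum_k A_{jk} B_{ki}.
For i=1, j=2 we need (AB)_{21}:
A_{21} * B_{11} = 5 * 7 = 35
A_{22} * B_{21} = -9 * 6 = -54
Sum = 35 + -54 = -19

-19


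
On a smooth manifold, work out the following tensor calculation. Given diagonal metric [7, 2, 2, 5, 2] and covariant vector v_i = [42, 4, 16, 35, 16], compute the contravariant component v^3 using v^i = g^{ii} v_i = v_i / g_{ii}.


To raise an index with a diagonal metric: v^i = v_i / g_{ii}.
For index 3: v_3 = 16, g_{33} = 2
v^3 = 16 / 2 = 8

8


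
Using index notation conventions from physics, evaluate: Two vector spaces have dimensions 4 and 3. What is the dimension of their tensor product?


The dimension of a tensor product is the product of dimensions.
dim(V) = 4, dim(W) = 3
dim(V (x) W) = 4 * 3 = 12

12


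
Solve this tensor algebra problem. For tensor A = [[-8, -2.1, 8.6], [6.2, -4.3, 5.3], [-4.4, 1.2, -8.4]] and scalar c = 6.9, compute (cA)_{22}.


Scalar multiplication: (cA)_{ij} = c * A_{ij}.
c = 6.9
A_{22} = -4.3
(cA)_{22} = 6.9 * -4.3 = -29.67

-29.67


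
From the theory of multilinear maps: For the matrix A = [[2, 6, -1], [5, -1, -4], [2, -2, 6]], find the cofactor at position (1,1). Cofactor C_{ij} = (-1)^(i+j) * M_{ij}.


To find cofactor C_{11}, delete row 1 and column 1.
The resulting 2x2 submatrix is: [[-1, -4], [-2, 6]]
Minor M_{11} = -1*6 - -4*-2
  = -6 - 8 = -14
Sign = (-1)^(1+1) = (-1)^2 = 1
Cofactor C_{11} = 1 * -14 = -14

-14


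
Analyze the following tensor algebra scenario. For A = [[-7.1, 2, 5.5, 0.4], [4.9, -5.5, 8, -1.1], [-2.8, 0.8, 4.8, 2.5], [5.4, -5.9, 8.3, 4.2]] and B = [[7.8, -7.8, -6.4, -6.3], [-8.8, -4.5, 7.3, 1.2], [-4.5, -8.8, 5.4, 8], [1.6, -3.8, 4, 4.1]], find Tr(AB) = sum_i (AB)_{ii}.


Tr(AB) = sum_i (AB)_{ii} where (AB)_{ii} = sum_k A_{ik} B_{ki}.
(AB)_{11} = -7.1*7.8 + 2*-8.8 + 5.5*-4.5 + 0.4*1.6 = -97.09
(AB)_{22} = 4.9*-7.8 + -5.5*-4.5 + 8*-8.8 + -1.1*-3.8 = -79.69
(AB)_{33} = -2.8*-6.4 + 0.8*7.3 + 4.8*5.4 + 2.5*4 = 59.68
(AB)_{44} = 5.4*-6.3 + -5.9*1.2 + 8.3*8 + 4.2*4.1 = 42.52
Tr(AB) = -97.09 + -79.69 + 59.68 + 42.52 = -74.58

-74.58


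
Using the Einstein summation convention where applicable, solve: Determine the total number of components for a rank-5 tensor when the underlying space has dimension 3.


The number of components of a rank-r tensor in d dimensions is d^r.
Here d = 3 and r = 5.
3^5 = 243

243


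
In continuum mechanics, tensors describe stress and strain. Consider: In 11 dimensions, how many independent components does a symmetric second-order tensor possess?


A symmetric rank-2 tensor in d dimensions has d(d+1)/2 independent components.
d = 11
d(d+1)/2 = 11 * 12 / 2 = 132 / 2 = 66

66


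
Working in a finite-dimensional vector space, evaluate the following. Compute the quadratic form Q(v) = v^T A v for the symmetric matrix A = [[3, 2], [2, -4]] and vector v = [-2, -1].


First compute Av:
(Av)_1 = 3*-2 + 2*-1 = -8
(Av)_2 = 2*-2 + -4*-1 = 0
Av = [-8, 0]
Then v^T (Av) = -2*-8 + -1*0
= 16 + 0 = 16

16


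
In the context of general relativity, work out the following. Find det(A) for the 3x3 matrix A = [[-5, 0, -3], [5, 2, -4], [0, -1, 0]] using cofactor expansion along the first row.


Expanding along the first row, det(A) = a11*M_11 - a12*M_12 + a13*M_13, where M_1j is the (1,j) minor.
Minor M_11 = 2*0 - -4*-1 = -4
Minor M_12 = 5*0 - -4*0 = 0
Minor M_13 = 5*-1 - 2*0 = -5
det = -5*(-4) - 0*(0) + -3*(-5)
    = 20 - 0 + 15
    = 35

35


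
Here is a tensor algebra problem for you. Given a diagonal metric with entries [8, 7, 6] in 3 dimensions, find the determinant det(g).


For a diagonal metric, the determinant is the product of diagonal entries.
Diagonal entries: 8, 7, 6
det(g) = 8 * 7 * 6 = 336

336


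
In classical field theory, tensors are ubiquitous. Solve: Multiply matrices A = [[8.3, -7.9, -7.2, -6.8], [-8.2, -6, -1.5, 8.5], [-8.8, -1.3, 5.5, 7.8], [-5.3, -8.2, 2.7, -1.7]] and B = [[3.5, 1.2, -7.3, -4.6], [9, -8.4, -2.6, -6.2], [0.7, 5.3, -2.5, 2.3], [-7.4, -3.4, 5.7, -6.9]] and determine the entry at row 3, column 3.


(AB)_{ij} = sum_k A_{ik} B_{kj}.
For i=3, j=3:
A_{31} * B_{13} = -8.8 * -7.3 = 64.24
A_{32} * B_{23} = -1.3 * -2.6 = 3.38
A_{33} * B_{33} = 5.5 * -2.5 = -13.75
A_{34} * B_{43} = 7.8 * 5.7 = 44.46
Sum = 64.24 + 3.38 + -13.75 + 44.46 = 98.33

98.33


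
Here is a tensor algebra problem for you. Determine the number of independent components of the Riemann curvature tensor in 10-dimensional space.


The Riemann tensor in d dimensions has d^2(d^2 - 1)/12 independent components.
d = 10, so d^2 = 100
d^2 - 1 = 99
d^2(d^2 - 1) = 100 * 99 = 9900
Divide by 12: 9900 / 12 = 825

825


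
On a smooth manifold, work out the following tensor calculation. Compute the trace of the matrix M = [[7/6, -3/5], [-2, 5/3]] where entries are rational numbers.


The trace is the sum of diagonal entries.
Diagonal: M[1,1] = 7/6, M[2,2] = 5/3
Tr(M) = 7/6 + 5/3
Computing step by step:
After adding M[1,1]: 7/6
After adding M[2,2]: 17/6
Tr(M) = 17/6

17/6


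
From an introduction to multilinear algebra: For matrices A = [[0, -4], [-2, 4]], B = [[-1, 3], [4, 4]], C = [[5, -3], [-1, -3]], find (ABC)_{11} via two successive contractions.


(ABC)_{11} = sum_m (AB)_{1m} C_{m1}. First compute row 1 of AB.
(AB)_{11} = 0*-1 + -4*4 = -16
(AB)_{12} = 0*3 + -4*4 = -16
Now contract with column 1 of C:
(AB)_{11} * C_{11} = -16 * 5 = -80
(AB)_{12} * C_{21} = -16 * -1 = 16
(ABC)_{11} = -80 + 16 = -64

-64


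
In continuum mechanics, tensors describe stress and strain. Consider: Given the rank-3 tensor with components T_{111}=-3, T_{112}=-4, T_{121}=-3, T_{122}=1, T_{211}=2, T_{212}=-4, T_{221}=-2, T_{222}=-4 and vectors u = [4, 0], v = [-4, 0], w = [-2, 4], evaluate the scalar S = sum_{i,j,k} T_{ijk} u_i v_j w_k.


S = sum over i,j,k of T_{ijk} u_i v_j w_k. Expanding all 8 terms:
T_{111}*u_1*v_1*w_1 = -3*4*-4*-2 = -96  (running total: -96)
T_{112}*u_1*v_1*w_2 = -4*4*-4*4 = 256  (running total: 160)
T_{121}*u_1*v_2*w_1 = -3*4*0*-2 = 0  (running total: 160)
T_{122}*u_1*v_2*w_2 = 1*4*0*4 = 0  (running total: 160)
T_{211}*u_2*v_1*w_1 = 2*0*-4*-2 = 0  (running total: 160)
T_{212}*u_2*v_1*w_2 = -4*0*-4*4 = 0  (running total: 160)
T_{221}*u_2*v_2*w_1 = -2*0*0*-2 = 0  (running total: 160)
T_{222}*u_2*v_2*w_2 = -4*0*0*4 = 0  (running total: 160)
S = 160

160


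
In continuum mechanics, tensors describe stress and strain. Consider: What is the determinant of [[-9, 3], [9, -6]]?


For a 2x2 matrix [[a, b], [c, d]], det = a*d - b*c.
a = -9, b = 3, c = 9, d = -6
a*d = -9 * -6 = 54
b*c = 3 * 9 = 27
det = 54 - 27 = 27

27


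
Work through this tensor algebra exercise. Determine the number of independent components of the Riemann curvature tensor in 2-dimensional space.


The Riemann tensor in d dimensions has d^2(d^2 - 1)/12 independent components.
d = 2, so d^2 = 4
d^2 - 1 = 3
d^2(d^2 - 1) = 4 * 3 = 12
Divide by 12: 12 / 12 = 1

1


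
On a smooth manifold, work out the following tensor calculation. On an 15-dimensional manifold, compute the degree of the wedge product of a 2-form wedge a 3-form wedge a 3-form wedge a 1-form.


The degree of a wedge product is the sum of the degrees of the individual forms.
Degrees: 2, 3, 3, 1
Total degree = 2 + 3 + 3 + 1 = 9

9


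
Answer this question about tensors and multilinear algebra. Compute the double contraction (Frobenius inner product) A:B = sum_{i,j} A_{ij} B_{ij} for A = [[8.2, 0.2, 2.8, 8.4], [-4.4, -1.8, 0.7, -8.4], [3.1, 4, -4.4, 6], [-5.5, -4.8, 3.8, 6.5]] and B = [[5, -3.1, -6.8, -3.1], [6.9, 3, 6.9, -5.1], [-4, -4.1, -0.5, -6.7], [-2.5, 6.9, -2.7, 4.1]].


A:B = sum over all i,j of A_{ij} * B_{ij}.
Row 1: 8.2*5=41, 0.2*-3.1=-0.62, 2.8*-6.8=-19.04, 8.4*-3.1=-26.04 => row sum = -4.7
Row 2: -4.4*6.9=-30.36, -1.8*3=-5.4, 0.7*6.9=4.83, -8.4*-5.1=42.84 => row sum = 11.91
Row 3: 3.1*-4=-12.4, 4*-4.1=-16.4, -4.4*-0.5=2.2, 6*-6.7=-40.2 => row sum = -66.8
Row 4: -5.5*-2.5=13.75, -4.8*6.9=-33.12, 3.8*-2.7=-10.26, 6.5*4.1=26.65 => row sum = -2.98
Total = -4.7 + 11.91 + -66.8 + -2.98 = -62.57

-62.57


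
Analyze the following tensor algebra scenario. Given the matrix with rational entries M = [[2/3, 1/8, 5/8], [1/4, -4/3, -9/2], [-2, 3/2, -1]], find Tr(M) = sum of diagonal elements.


The trace is the sum of diagonal entries.
Diagonal: M[1,1] = 2/3, M[2,2] = -4/3, M[3,3] = -1
Tr(M) = 2/3 + -4/3 + -1
Computing step by step:
After adding M[1,1]: 2/3
After adding M[2,2]: -2/3
After adding M[3,3]: -5/3
Tr(M) = -5/3

-5/3


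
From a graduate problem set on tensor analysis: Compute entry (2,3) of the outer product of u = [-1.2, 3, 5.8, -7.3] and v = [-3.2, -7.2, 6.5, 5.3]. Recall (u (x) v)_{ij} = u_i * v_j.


The outer product entry T_{ij} = u_i * v_j.
We need i=2, j=3.
u_2 = 3, v_3 = 6.5
T_{2,3} = 3 * 6.5 = 19.5

19.5
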